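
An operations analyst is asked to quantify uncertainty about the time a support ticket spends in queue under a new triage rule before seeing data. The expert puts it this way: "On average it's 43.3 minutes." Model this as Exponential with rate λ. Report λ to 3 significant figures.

λ ≈ 0.0231

Exponential mean = 1/λ, so λ = 1/43.3 = 0.0231.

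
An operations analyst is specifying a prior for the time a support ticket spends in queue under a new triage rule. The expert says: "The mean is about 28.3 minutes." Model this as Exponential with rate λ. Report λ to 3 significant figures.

Exponential mean = 1/λ, so λ = 1/28.3 = 0.0353.

λ ≈ 0.0353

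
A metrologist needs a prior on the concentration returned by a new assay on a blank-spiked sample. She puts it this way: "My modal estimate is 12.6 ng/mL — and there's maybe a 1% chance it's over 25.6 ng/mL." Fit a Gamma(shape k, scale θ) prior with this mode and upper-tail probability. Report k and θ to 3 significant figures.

Gamma(k,θ) with k>1 has mode (k−1)θ, so θ = 12.6/(k−1).
Need P(X < 25.6) = 0.99 with θ tied to k this way. Start at k = 2, θ = 12.6: P(X<25.6) ≈ 0.603.
Too low — raise k to concentrate. Iterating converges to k ≈ 10.7.
Then θ = 12.6/(10.7−1) ≈ 1.29.

k ≈ 10.7, θ ≈ 1.29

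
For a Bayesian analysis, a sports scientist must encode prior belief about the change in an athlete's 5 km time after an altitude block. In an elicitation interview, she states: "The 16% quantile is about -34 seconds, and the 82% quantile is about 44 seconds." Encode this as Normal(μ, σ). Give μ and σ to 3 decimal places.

For Normal(μ,σ), the p-quantile is μ + z_p·σ. Here z_{0.16} = -0.9945, z_{0.82} = 0.9154.
So -34 = μ − 0.9945σ and 44 = μ + 0.9154σ.
Subtracting: σ = (44 − -34)/(0.9154 − (-0.9945)) = 40.841.
Then μ = -34 − (-0.9945)·40.841 = 6.615.

μ = 6.615, σ = 40.841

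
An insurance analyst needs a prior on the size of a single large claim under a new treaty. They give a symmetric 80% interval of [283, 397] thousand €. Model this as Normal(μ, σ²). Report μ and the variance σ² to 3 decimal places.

μ = 340.000, σ² = 1978.233

A symmetric 80% interval runs μ ± z·σ with z = 1.282.
Half-width = 57, so σ = 57/1.282 = 44.4773 and σ² = 1978.233.
μ is the interval midpoint, 340.000.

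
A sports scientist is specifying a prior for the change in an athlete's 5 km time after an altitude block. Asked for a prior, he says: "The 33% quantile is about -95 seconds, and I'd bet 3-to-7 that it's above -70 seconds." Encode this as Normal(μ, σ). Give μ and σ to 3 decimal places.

μ = -83.595, σ = 25.925

For Normal(μ,σ), the p-quantile is μ + z_p·σ. Here z_{0.33} = -0.4399, z_{0.7} = 0.5244.
So -95 = μ − 0.4399σ and -70 = μ + 0.5244σ.
Subtracting: σ = (-70 − -95)/(0.5244 − (-0.4399)) = 25.925.
Then μ = -95 − (-0.4399)·25.925 = -83.595.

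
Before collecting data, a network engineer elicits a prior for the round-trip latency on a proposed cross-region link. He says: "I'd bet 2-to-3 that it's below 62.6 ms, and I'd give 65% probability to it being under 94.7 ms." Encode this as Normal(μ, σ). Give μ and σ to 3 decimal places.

μ = 75.333, σ = 50.261

For Normal(μ,σ), the p-quantile is μ + z_p·σ. Here z_{0.4} = -0.2533, z_{0.65} = 0.3853.
So 62.6 = μ − 0.2533σ and 94.7 = μ + 0.3853σ.
Subtracting: σ = (94.7 − 62.6)/(0.3853 − (-0.2533)) = 50.261.
Then μ = 62.6 − (-0.2533)·50.261 = 75.333.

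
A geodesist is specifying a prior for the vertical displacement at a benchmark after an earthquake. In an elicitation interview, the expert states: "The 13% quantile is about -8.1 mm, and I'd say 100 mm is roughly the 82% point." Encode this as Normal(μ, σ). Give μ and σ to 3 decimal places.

μ = 51.536, σ = 52.945

For Normal(μ,σ), the p-quantile is μ + z_p·σ. Here z_{0.13} = -1.126, z_{0.82} = 0.9154.
So -8.1 = μ − 1.126σ and 100 = μ + 0.9154σ.
Subtracting: σ = (100 − -8.1)/(0.9154 − (-1.126)) = 52.945.
Then μ = -8.1 − (-1.126)·52.945 = 51.536.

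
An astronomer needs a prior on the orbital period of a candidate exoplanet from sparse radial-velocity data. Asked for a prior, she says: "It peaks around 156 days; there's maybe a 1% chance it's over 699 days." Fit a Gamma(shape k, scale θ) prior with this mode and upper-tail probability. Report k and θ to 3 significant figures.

Gamma(k,θ) with k>1 has mode (k−1)θ, so θ = 156/(k−1).
Need P(X < 699) = 0.99 with θ tied to k this way. Start at k = 2, θ = 156: P(X<699) ≈ 0.938.
Too low — raise k to concentrate. Iterating converges to k ≈ 2.8.
Then θ = 156/(2.8−1) ≈ 86.7.

k ≈ 2.8, θ ≈ 86.7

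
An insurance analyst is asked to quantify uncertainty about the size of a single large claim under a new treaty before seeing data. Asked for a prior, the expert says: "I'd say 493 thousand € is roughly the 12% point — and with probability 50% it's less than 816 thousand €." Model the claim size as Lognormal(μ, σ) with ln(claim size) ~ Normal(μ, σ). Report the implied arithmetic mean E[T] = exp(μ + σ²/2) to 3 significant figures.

E[T] ≈ 895 thousand €

If T ~ Lognormal(μ,σ) then ln T ~ Normal(μ,σ), so the p-quantile of ln T is μ + z_p·σ.
ln(493) = 6.201 and ln(816) = 6.704; z_{0.12} = -1.175, z_{0.5} = 0.
σ = (6.704 − 6.201)/(0 − (-1.175)) = 0.429.
μ = 6.201 − (-1.175)·0.429 = 6.704.
E[T] = exp(μ + σ²/2) = exp(6.704 + 0.0920) = 895 thousand €.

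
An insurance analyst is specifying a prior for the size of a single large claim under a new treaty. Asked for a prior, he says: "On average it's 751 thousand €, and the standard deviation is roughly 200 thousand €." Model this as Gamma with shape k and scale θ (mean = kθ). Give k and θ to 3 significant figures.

k ≈ 14.1, θ ≈ 53.3

For Gamma(k, scale θ): mean = kθ, variance = kθ², so CV = 1/√k.
CV = SD/mean = 200/751 = 0.2663, hence k = 1/CV² = 14.1.
Then θ = mean/k = 751/14.1 = 53.3.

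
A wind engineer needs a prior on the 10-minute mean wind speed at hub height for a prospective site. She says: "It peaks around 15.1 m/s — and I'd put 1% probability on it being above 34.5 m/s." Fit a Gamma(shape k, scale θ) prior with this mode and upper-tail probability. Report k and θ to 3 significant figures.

k ≈ 8.01, θ ≈ 2.15

Gamma(k,θ) with k>1 has mode (k−1)θ, so θ = 15.1/(k−1).
Need P(X < 34.5) = 0.99 with θ tied to k this way. Start at k = 2, θ = 15.1: P(X<34.5) ≈ 0.666.
Too low — raise k to concentrate. Iterating converges to k ≈ 8.01.
Then θ = 15.1/(8.01−1) ≈ 2.15.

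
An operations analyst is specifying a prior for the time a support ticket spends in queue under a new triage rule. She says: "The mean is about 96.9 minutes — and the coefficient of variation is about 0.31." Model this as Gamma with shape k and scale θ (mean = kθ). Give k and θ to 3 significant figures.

k ≈ 10.4, θ ≈ 9.31

For Gamma(k, scale θ): mean = kθ, variance = kθ², so CV = 1/√k.
CV = 0.31, hence k = 1/CV² = 10.4.
Then θ = mean/k = 96.9/10.4 = 9.31.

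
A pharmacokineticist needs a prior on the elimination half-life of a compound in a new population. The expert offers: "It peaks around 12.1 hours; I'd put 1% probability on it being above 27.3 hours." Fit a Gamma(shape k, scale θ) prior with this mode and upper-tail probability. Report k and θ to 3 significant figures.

Gamma(k,θ) with k>1 has mode (k−1)θ, so θ = 12.1/(k−1).
Need P(X < 27.3) = 0.99 with θ tied to k this way. Start at k = 2, θ = 12.1: P(X<27.3) ≈ 0.659.
Too low — raise k to concentrate. Iterating converges to k ≈ 8.24.
Then θ = 12.1/(8.24−1) ≈ 1.67.

k ≈ 8.24, θ ≈ 1.67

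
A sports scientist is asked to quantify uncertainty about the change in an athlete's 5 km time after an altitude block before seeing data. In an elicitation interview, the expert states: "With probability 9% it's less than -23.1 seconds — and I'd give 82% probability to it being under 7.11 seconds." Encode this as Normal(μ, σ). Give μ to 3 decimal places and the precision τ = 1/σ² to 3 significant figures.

μ = -5.147, τ = 0.00558

The p-quantile of Normal(μ,σ) is μ + z_p·σ, with z_{0.09} = -1.341 and z_{0.82} = 0.9154.
Eliminate σ: μ = (z₂·x₁ − z₁·x₂)/(z₂ − z₁) = (0.9154·-23.1 − (-1.341)·7.11)/2.256 = -5.147.
Then σ = (x₂ − x₁)/(z₂ − z₁) = (7.11 − -23.1)/2.256 = 13.390.
Precision τ = 1/σ² = 1/13.39² = 0.00558.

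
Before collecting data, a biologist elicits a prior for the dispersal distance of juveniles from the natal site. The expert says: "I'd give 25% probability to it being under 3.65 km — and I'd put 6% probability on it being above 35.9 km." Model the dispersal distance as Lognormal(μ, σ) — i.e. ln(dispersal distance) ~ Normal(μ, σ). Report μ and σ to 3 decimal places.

μ ≈ 1.986, σ ≈ 1.025

If T ~ Lognormal(μ,σ) then ln T ~ Normal(μ,σ), so the p-quantile of ln T is μ + z_p·σ.
ln(3.65) = 1.295 and ln(35.9) = 3.581; z_{0.25} = -0.6745, z_{0.94} = 1.555.
σ = (3.581 − 1.295)/(1.555 − (-0.6745)) = 1.025.
μ = 1.295 − (-0.6745)·1.025 = 1.986.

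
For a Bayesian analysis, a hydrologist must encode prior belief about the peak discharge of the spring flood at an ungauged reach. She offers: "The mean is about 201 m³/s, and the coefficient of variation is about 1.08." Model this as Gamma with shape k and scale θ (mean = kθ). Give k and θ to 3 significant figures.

For Gamma(k, scale θ): mean = kθ, variance = kθ², so CV = 1/√k.
CV = 1.08, hence k = 1/CV² = 0.857.
Then θ = mean/k = 201/0.857 = 234.

k ≈ 0.857, θ ≈ 234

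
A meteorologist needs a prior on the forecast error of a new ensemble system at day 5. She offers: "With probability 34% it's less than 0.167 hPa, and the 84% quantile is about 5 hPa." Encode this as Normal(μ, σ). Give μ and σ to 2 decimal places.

μ = 1.58, σ = 3.44

For Normal(μ,σ), the p-quantile is μ + z_p·σ. Here z_{0.34} = -0.4125, z_{0.84} = 0.9945.
So 0.167 = μ − 0.4125σ and 5 = μ + 0.9945σ.
Subtracting: σ = (5 − 0.167)/(0.9945 − (-0.4125)) = 3.44.
Then μ = 0.167 − (-0.4125)·3.44 = 1.58.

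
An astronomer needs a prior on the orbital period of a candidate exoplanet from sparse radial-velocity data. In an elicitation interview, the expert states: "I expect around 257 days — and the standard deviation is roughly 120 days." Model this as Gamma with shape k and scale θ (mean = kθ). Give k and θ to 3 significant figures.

k ≈ 4.59, θ ≈ 56

For Gamma(k, scale θ): mean = kθ, variance = kθ², so CV = 1/√k.
CV = SD/mean = 120/257 = 0.4669, hence k = 1/CV² = 4.59.
Then θ = mean/k = 257/4.59 = 56.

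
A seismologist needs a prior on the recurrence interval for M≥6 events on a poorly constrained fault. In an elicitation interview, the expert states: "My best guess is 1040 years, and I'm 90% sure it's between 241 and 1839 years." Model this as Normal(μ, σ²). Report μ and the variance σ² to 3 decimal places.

A symmetric 90% interval runs μ ± z·σ with z = 1.645.
Half-width = 799, so σ = 799/1.645 = 485.7575 and σ² = 235960.357.
μ is the stated best guess, 1040.000.

μ = 1040.000, σ² = 235960.357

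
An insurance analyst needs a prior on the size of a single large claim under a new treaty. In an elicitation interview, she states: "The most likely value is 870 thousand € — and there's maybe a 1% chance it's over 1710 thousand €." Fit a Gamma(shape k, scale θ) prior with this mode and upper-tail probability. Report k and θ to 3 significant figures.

Gamma(k,θ) with k>1 has mode (k−1)θ, so θ = 870/(k−1).
Need P(X < 1710) = 0.99 with θ tied to k this way. Start at k = 2, θ = 870: P(X<1710) ≈ 0.585.
Too low — raise k to concentrate. Iterating converges to k ≈ 11.8.
Then θ = 870/(11.8−1) ≈ 80.6.

k ≈ 11.8, θ ≈ 80.6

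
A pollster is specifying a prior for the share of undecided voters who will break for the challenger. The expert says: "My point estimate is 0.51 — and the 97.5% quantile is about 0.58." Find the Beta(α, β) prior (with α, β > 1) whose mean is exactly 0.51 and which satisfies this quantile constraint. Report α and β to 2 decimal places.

α ≈ 98.91, β ≈ 95.03

With mean 0.51 fixed, write α = 0.51s, β = 0.49s where s = α+β.
Need P(θ < 0.58) = 0.975 under Beta(0.51s, 0.49s). Normal approximation: (q−m)/√(m(1−m)/s) ≈ z_{0.975} = 1.96, so s ≈ 0.51·0.49·(1.96)²/(0.58−0.51)² = 195.9.
At s = 195.9: P(θ<0.58) ≈ 0.976. Adjusting to match 0.975 gives s ≈ 193.94.
So α = 0.51·193.94 ≈ 98.91, β = 0.49·193.94 ≈ 95.03.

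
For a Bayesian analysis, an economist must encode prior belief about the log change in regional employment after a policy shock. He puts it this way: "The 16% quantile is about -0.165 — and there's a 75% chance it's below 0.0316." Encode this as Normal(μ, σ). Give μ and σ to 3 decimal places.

For Normal(μ,σ), the p-quantile is μ + z_p·σ. Here z_{0.16} = -0.9945, z_{0.75} = 0.6745.
So -0.165 = μ − 0.9945σ and 0.0316 = μ + 0.6745σ.
Subtracting: σ = (0.0316 − -0.165)/(0.6745 − (-0.9945)) = 0.118.
Then μ = -0.165 − (-0.9945)·0.118 = -0.048.

μ = -0.048, σ = 0.118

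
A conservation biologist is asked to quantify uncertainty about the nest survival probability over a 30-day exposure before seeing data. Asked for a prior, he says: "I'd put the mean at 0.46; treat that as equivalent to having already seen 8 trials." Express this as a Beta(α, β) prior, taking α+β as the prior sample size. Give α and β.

α = 3.68, β = 4.32

Under the effective-sample-size interpretation, Beta(α, β) has prior mean α/(α+β) and prior sample size α+β.
So α+β = 8 and α/(α+β) = 0.46, giving α = 0.46·8 = 3.68 and β = 8 − 3.68 = 4.32.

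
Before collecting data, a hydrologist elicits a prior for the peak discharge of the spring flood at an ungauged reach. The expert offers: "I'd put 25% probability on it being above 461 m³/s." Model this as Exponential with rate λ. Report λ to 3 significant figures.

P(T > 461.0) = e^(−λ·461.0) = 0.25, so λ = −ln(0.25)/461.0 = 0.00301.

λ ≈ 0.00301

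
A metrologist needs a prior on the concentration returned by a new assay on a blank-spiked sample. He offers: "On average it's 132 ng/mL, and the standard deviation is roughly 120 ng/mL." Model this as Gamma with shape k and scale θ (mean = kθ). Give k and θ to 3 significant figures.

For Gamma(k, scale θ): mean = kθ, variance = kθ², so CV = 1/√k.
CV = SD/mean = 120/132 = 0.9091, hence k = 1/CV² = 1.21.
Then θ = mean/k = 132/1.21 = 109.

k ≈ 1.21, θ ≈ 109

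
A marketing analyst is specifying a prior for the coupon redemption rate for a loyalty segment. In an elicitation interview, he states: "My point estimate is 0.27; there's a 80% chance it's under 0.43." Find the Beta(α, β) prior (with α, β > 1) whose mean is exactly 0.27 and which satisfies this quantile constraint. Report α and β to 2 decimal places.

With mean 0.27 fixed, write α = 0.27s, β = 0.73s where s = α+β.
Need P(θ < 0.43) = 0.8 under Beta(0.27s, 0.73s). Normal approximation: (q−m)/√(m(1−m)/s) ≈ z_{0.8} = 0.842, so s ≈ 0.27·0.73·(0.842)²/(0.43−0.27)² = 5.5.
At s = 5.5: P(θ<0.43) ≈ 0.812. Adjusting to match 0.8 gives s ≈ 4.72.
So α = 0.27·4.72 ≈ 1.27, β = 0.73·4.72 ≈ 3.44.

α ≈ 1.27, β ≈ 3.44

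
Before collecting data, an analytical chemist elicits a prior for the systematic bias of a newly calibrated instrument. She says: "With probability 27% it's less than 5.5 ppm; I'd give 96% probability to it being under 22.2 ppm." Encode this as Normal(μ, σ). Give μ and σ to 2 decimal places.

μ = 9.83, σ = 7.07

For Normal(μ,σ), the p-quantile is μ + z_p·σ. Here z_{0.27} = -0.6128, z_{0.96} = 1.751.
So 5.5 = μ − 0.6128σ and 22.2 = μ + 1.751σ.
Subtracting: σ = (22.2 − 5.5)/(1.751 − (-0.6128)) = 7.07.
Then μ = 5.5 − (-0.6128)·7.07 = 9.83.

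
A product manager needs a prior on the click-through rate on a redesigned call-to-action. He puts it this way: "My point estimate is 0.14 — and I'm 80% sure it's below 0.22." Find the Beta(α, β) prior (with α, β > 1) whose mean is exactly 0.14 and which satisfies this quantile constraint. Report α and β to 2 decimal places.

With mean 0.14 fixed, write α = 0.14s, β = 0.86s where s = α+β.
Need P(θ < 0.22) = 0.8 under Beta(0.14s, 0.86s). Normal approximation: (q−m)/√(m(1−m)/s) ≈ z_{0.8} = 0.842, so s ≈ 0.14·0.86·(0.842)²/(0.22−0.14)² = 13.3.
At s = 13.3: P(θ<0.22) ≈ 0.820. Adjusting to match 0.8 gives s ≈ 9.94.
So α = 0.14·9.94 ≈ 1.39, β = 0.86·9.94 ≈ 8.55.

α ≈ 1.39, β ≈ 8.55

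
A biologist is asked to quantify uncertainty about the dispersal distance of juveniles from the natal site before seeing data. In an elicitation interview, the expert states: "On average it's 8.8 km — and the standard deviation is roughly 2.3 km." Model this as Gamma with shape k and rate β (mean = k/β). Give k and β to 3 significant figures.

For Gamma(k, rate β): mean = k/β, variance = k/β², so CV = 1/√k.
CV = SD/mean = 2.3/8.8 = 0.2614, hence k = 1/CV² = 14.6.
Then β = k/mean = 14.6/8.8 = 1.66.

k ≈ 14.6, β ≈ 1.66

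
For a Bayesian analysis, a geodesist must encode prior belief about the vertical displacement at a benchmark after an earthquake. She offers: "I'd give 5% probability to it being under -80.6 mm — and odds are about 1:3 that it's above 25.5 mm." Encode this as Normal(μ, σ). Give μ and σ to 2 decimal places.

μ = -5.36, σ = 45.75

The p-quantile of Normal(μ,σ) is μ + z_p·σ, with z_{0.05} = -1.645 and z_{0.75} = 0.6745.
Eliminate σ: μ = (z₂·x₁ − z₁·x₂)/(z₂ − z₁) = (0.6745·-80.6 − (-1.645)·25.5)/2.319 = -5.36.
Then σ = (x₂ − x₁)/(z₂ − z₁) = (25.5 − -80.6)/2.319 = 45.75.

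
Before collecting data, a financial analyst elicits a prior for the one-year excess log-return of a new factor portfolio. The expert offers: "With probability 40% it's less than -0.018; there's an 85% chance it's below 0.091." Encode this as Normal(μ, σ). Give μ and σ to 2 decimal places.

The p-quantile of Normal(μ,σ) is μ + z_p·σ, with z_{0.4} = -0.2533 and z_{0.85} = 1.036.
Eliminate σ: μ = (z₂·x₁ − z₁·x₂)/(z₂ − z₁) = (1.036·-0.018 − (-0.2533)·0.091)/1.29 = 0.00.
Then σ = (x₂ − x₁)/(z₂ − z₁) = (0.091 − -0.018)/1.29 = 0.08.

μ = 0.00, σ = 0.08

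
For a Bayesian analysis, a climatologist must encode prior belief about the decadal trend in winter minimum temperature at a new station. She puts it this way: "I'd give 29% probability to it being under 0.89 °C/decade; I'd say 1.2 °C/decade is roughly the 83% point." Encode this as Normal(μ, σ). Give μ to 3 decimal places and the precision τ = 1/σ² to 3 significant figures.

The p-quantile of Normal(μ,σ) is μ + z_p·σ, with z_{0.29} = -0.5534 and z_{0.83} = 0.9542.
Eliminate σ: μ = (z₂·x₁ − z₁·x₂)/(z₂ − z₁) = (0.9542·0.89 − (-0.5534)·1.2)/1.508 = 1.004.
Then σ = (x₂ − x₁)/(z₂ − z₁) = (1.2 − 0.89)/1.508 = 0.206.
Precision τ = 1/σ² = 1/0.2056² = 23.6.

μ = 1.004, τ = 23.6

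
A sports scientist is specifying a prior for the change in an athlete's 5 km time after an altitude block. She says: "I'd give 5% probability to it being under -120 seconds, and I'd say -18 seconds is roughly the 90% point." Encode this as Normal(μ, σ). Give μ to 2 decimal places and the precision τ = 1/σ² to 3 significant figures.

μ = -62.67, τ = 0.000823

The p-quantile of Normal(μ,σ) is μ + z_p·σ, with z_{0.05} = -1.645 and z_{0.9} = 1.282.
Eliminate σ: μ = (z₂·x₁ − z₁·x₂)/(z₂ − z₁) = (1.282·-120 − (-1.645)·-18)/2.926 = -62.67.
Then σ = (x₂ − x₁)/(z₂ − z₁) = (-18 − -120)/2.926 = 34.86.
Precision τ = 1/σ² = 1/34.86² = 0.000823.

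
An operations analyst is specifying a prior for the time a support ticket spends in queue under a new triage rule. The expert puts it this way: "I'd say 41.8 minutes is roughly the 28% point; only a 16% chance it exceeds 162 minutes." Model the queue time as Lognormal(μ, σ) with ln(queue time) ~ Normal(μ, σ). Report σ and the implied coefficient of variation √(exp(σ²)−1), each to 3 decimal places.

σ ≈ 0.859, CV ≈ 1.045

If T ~ Lognormal(μ,σ) then ln T ~ Normal(μ,σ), so the p-quantile of ln T is μ + z_p·σ.
ln(41.8) = 3.733 and ln(162) = 5.088; z_{0.28} = -0.5828, z_{0.84} = 0.9945.
σ = (5.088 − 3.733)/(0.9945 − (-0.5828)) = 0.859.
μ = 3.733 − (-0.5828)·0.859 = 4.233.
CV = √(exp(σ²)−1) = √(exp(0.7377)−1) = 1.045.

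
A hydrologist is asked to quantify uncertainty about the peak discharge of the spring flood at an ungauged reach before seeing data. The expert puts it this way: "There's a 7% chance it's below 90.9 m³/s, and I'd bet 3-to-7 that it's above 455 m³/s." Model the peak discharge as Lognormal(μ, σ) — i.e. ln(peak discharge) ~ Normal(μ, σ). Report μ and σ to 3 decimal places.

μ ≈ 5.698, σ ≈ 0.805

If T ~ Lognormal(μ,σ) then ln T ~ Normal(μ,σ), so the p-quantile of ln T is μ + z_p·σ.
ln(90.9) = 4.51 and ln(455) = 6.12; z_{0.07} = -1.476, z_{0.7} = 0.5244.
σ = (6.12 − 4.51)/(0.5244 − (-1.476)) = 0.805.
μ = 4.51 − (-1.476)·0.805 = 5.698.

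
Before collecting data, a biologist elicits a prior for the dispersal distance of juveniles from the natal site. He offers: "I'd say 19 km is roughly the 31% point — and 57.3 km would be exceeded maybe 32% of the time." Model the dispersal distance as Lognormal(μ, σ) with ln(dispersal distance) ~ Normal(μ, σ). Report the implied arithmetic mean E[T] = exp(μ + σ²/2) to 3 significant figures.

If T ~ Lognormal(μ,σ) then ln T ~ Normal(μ,σ), so the p-quantile of ln T is μ + z_p·σ.
ln(19) = 2.944 and ln(57.3) = 4.048; z_{0.31} = -0.4959, z_{0.68} = 0.4677.
σ = (4.048 − 2.944)/(0.4677 − (-0.4959)) = 1.146.
μ = 2.944 − (-0.4959)·1.146 = 3.512.
E[T] = exp(μ + σ²/2) = exp(3.512 + 0.6562) = 64.6 km.

E[T] ≈ 64.6 km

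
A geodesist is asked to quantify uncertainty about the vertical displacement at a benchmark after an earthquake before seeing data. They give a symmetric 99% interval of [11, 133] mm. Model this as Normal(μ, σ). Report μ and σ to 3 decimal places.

μ = 72.000, σ = 23.682

A symmetric 99% interval runs μ ± z·σ with z = 2.576.
Half-width = 61, so σ = 61/2.576 = 23.682.
μ is the interval midpoint, 72.000.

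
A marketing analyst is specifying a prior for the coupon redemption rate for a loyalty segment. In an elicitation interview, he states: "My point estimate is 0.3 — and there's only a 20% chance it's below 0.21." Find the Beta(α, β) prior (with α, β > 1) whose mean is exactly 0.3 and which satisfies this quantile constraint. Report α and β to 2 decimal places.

α ≈ 5.70, β ≈ 13.31

With mean 0.3 fixed, write α = 0.3s, β = 0.7s where s = α+β.
Need P(θ < 0.21) = 0.2 under Beta(0.3s, 0.7s). Normal approximation: (q−m)/√(m(1−m)/s) ≈ z_{0.2} = -0.842, so s ≈ 0.3·0.7·(-0.842)²/(0.21−0.3)² = 18.4.
At s = 18.4: P(θ<0.21) ≈ 0.205. Adjusting to match 0.2 gives s ≈ 19.02.
So α = 0.3·19.02 ≈ 5.70, β = 0.7·19.02 ≈ 13.31.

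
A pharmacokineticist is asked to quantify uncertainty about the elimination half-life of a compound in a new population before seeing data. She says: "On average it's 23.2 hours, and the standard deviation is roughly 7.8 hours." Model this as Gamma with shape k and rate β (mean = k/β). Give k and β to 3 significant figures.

k ≈ 8.85, β ≈ 0.381

For Gamma(k, rate β): mean = k/β, variance = k/β², so CV = 1/√k.
CV = SD/mean = 7.8/23.2 = 0.3362, hence k = 1/CV² = 8.85.
Then β = k/mean = 8.85/23.2 = 0.381.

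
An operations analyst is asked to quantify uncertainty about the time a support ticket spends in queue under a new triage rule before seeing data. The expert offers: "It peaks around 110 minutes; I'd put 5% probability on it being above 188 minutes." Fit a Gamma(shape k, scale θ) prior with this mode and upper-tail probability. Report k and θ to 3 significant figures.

k ≈ 10.7, θ ≈ 11.3

Gamma(k,θ) with k>1 has mode (k−1)θ, so θ = 110/(k−1).
Need P(X < 188) = 0.95 with θ tied to k this way. Start at k = 2, θ = 110: P(X<188) ≈ 0.510.
Too low — raise k to concentrate. Iterating converges to k ≈ 10.7.
Then θ = 110/(10.7−1) ≈ 11.3.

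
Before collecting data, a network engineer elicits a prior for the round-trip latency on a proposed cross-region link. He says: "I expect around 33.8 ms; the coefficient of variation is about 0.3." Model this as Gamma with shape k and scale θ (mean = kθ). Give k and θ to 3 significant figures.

For Gamma(k, scale θ): mean = kθ, variance = kθ², so CV = 1/√k.
CV = 0.3, hence k = 1/CV² = 11.1.
Then θ = mean/k = 33.8/11.1 = 3.04.

k ≈ 11.1, θ ≈ 3.04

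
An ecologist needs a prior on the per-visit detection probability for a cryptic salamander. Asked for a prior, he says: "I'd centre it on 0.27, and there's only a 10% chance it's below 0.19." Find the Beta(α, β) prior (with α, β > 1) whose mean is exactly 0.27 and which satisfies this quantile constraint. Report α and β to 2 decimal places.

α ≈ 12.78, β ≈ 34.54

With mean 0.27 fixed, write α = 0.27s, β = 0.73s where s = α+β.
Need P(θ < 0.19) = 0.1 under Beta(0.27s, 0.73s). Normal approximation: (q−m)/√(m(1−m)/s) ≈ z_{0.1} = -1.28, so s ≈ 0.27·0.73·(-1.28)²/(0.19−0.27)² = 50.6.
At s = 50.6: P(θ<0.19) ≈ 0.092. Adjusting to match 0.1 gives s ≈ 47.32.
So α = 0.27·47.32 ≈ 12.78, β = 0.73·47.32 ≈ 34.54.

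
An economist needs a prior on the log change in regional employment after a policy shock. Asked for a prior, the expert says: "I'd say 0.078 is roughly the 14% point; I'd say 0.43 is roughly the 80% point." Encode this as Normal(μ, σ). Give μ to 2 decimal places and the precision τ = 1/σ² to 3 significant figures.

μ = 0.28, τ = 29.8

The p-quantile of Normal(μ,σ) is μ + z_p·σ, with z_{0.14} = -1.08 and z_{0.8} = 0.8416.
Eliminate σ: μ = (z₂·x₁ − z₁·x₂)/(z₂ − z₁) = (0.8416·0.078 − (-1.08)·0.43)/1.922 = 0.28.
Then σ = (x₂ − x₁)/(z₂ − z₁) = (0.43 − 0.078)/1.922 = 0.18.
Precision τ = 1/σ² = 1/0.1831² = 29.8.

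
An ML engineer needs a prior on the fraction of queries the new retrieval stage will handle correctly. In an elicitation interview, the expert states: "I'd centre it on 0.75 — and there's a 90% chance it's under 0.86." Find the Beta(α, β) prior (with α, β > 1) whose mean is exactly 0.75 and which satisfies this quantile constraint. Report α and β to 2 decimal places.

α ≈ 16.88, β ≈ 5.63

With mean 0.75 fixed, write α = 0.75s, β = 0.25s where s = α+β.
Need P(θ < 0.86) = 0.9 under Beta(0.75s, 0.25s). Normal approximation: (q−m)/√(m(1−m)/s) ≈ z_{0.9} = 1.28, so s ≈ 0.75·0.25·(1.28)²/(0.86−0.75)² = 25.5.
At s = 25.5: P(θ<0.86) ≈ 0.915. Adjusting to match 0.9 gives s ≈ 22.51.
So α = 0.75·22.51 ≈ 16.88, β = 0.25·22.51 ≈ 5.63.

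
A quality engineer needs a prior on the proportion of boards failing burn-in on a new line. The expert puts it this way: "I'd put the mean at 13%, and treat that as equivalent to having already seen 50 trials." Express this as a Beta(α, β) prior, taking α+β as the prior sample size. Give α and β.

Under the effective-sample-size interpretation, Beta(α, β) has prior mean α/(α+β) and prior sample size α+β.
So α+β = 50 and α/(α+β) = 0.13, giving α = 0.13·50 = 6.5 and β = 50 − 6.5 = 43.5.

α = 6.5, β = 43.5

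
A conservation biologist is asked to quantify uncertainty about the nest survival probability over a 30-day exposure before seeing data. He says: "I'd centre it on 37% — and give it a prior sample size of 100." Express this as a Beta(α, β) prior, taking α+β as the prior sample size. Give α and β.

Under the effective-sample-size interpretation, Beta(α, β) has prior mean α/(α+β) and prior sample size α+β.
So α+β = 100 and α/(α+β) = 0.37, giving α = 0.37·100 = 37 and β = 100 − 37 = 63.

α = 37, β = 63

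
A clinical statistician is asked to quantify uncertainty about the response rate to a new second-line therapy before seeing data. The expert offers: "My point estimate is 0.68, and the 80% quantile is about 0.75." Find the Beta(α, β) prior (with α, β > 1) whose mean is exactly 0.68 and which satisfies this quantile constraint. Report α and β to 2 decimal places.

With mean 0.68 fixed, write α = 0.68s, β = 0.32s where s = α+β.
Need P(θ < 0.75) = 0.8 under Beta(0.68s, 0.32s). Normal approximation: (q−m)/√(m(1−m)/s) ≈ z_{0.8} = 0.842, so s ≈ 0.68·0.32·(0.842)²/(0.75−0.68)² = 31.5.
At s = 31.5: P(θ<0.75) ≈ 0.796. Adjusting to match 0.8 gives s ≈ 32.33.
So α = 0.68·32.33 ≈ 21.99, β = 0.32·32.33 ≈ 10.35.

α ≈ 21.99, β ≈ 10.35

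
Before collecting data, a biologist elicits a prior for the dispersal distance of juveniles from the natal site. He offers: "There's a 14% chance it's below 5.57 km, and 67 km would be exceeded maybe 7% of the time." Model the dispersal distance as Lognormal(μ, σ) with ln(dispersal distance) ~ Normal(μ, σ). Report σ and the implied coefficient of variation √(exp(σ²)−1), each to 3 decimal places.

σ ≈ 0.973, CV ≈ 1.256

If T ~ Lognormal(μ,σ) then ln T ~ Normal(μ,σ), so the p-quantile of ln T is μ + z_p·σ.
ln(5.57) = 1.717 and ln(67) = 4.205; z_{0.14} = -1.08, z_{0.93} = 1.476.
σ = (4.205 − 1.717)/(1.476 − (-1.08)) = 0.973.
μ = 1.717 − (-1.08)·0.973 = 2.769.
CV = √(exp(σ²)−1) = √(exp(0.9469)−1) = 1.256.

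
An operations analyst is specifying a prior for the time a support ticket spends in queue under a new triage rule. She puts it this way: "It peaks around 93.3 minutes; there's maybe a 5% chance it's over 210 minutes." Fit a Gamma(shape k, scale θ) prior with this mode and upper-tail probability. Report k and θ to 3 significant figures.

Gamma(k,θ) with k>1 has mode (k−1)θ, so θ = 93.3/(k−1).
Need P(X < 210) = 0.95 with θ tied to k this way. Start at k = 2, θ = 93.3: P(X<210) ≈ 0.658.
Too low — raise k to concentrate. Iterating converges to k ≈ 5.17.
Then θ = 93.3/(5.17−1) ≈ 22.4.

k ≈ 5.17, θ ≈ 22.4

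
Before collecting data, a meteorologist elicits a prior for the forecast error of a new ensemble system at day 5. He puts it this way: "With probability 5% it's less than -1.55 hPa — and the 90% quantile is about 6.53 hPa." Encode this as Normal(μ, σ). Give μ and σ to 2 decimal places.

μ = 2.99, σ = 2.76

The p-quantile of Normal(μ,σ) is μ + z_p·σ, with z_{0.05} = -1.645 and z_{0.9} = 1.282.
Eliminate σ: μ = (z₂·x₁ − z₁·x₂)/(z₂ − z₁) = (1.282·-1.55 − (-1.645)·6.53)/2.926 = 2.99.
Then σ = (x₂ − x₁)/(z₂ − z₁) = (6.53 − -1.55)/2.926 = 2.76.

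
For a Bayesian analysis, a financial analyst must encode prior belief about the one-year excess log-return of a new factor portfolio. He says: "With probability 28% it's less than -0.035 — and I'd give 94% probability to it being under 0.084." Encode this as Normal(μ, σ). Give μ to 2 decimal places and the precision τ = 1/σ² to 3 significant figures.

μ = -0.00, τ = 323

For Normal(μ,σ), the p-quantile is μ + z_p·σ. Here z_{0.28} = -0.5828, z_{0.94} = 1.555.
So -0.035 = μ − 0.5828σ and 0.084 = μ + 1.555σ.
Subtracting: σ = (0.084 − -0.035)/(1.555 − (-0.5828)) = 0.06.
Then μ = -0.035 − (-0.5828)·0.06 = -0.00.
Precision τ = 1/σ² = 1/0.05567² = 323.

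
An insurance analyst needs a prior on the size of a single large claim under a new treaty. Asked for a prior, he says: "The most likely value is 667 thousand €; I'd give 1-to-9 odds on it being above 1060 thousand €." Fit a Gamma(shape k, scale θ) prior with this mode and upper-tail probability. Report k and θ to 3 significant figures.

k ≈ 9.75, θ ≈ 76.3

Gamma(k,θ) with k>1 has mode (k−1)θ, so θ = 667/(k−1).
Need P(X < 1060) = 0.9 with θ tied to k this way. Start at k = 2, θ = 667: P(X<1060) ≈ 0.472.
Too low — raise k to concentrate. Iterating converges to k ≈ 9.75.
Then θ = 667/(9.75−1) ≈ 76.3.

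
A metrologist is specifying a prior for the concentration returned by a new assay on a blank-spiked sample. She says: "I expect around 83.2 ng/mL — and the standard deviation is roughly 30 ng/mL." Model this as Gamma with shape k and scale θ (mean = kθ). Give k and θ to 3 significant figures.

k ≈ 7.69, θ ≈ 10.8

For Gamma(k, scale θ): mean = kθ, variance = kθ², so CV = 1/√k.
CV = SD/mean = 30/83.2 = 0.3606, hence k = 1/CV² = 7.69.
Then θ = mean/k = 83.2/7.69 = 10.8.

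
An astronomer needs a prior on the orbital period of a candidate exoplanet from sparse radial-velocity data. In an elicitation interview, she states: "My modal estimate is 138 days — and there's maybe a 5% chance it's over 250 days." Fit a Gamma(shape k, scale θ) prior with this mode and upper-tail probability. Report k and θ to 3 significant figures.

Gamma(k,θ) with k>1 has mode (k−1)θ, so θ = 138/(k−1).
Need P(X < 250) = 0.95 with θ tied to k this way. Start at k = 2, θ = 138: P(X<250) ≈ 0.541.
Too low — raise k to concentrate. Iterating converges to k ≈ 8.89.
Then θ = 138/(8.89−1) ≈ 17.5.

k ≈ 8.89, θ ≈ 17.5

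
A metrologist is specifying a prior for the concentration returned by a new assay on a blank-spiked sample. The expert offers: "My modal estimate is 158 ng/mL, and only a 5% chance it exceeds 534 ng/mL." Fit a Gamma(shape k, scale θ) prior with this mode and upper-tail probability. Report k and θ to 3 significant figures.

Gamma(k,θ) with k>1 has mode (k−1)θ, so θ = 158/(k−1).
Need P(X < 534) = 0.95 with θ tied to k this way. Start at k = 2, θ = 158: P(X<534) ≈ 0.851.
Too low — raise k to concentrate. Iterating converges to k ≈ 2.75.
Then θ = 158/(2.75−1) ≈ 90.2.

k ≈ 2.75, θ ≈ 90.2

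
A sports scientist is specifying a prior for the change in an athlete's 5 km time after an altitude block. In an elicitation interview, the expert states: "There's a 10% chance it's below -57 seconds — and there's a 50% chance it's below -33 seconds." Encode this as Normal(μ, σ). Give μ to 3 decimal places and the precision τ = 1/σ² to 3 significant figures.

μ = -33.000, τ = 0.00285

For Normal(μ,σ), the p-quantile is μ + z_p·σ. Here z_{0.1} = -1.282, z_{0.5} = 0.
So -57 = μ − 1.282σ and -33 = μ + 0σ.
Subtracting: σ = (-33 − -57)/(0 − (-1.282)) = 18.727.
Then μ = -57 − (-1.282)·18.727 = -33.000.
Precision τ = 1/σ² = 1/18.73² = 0.00285.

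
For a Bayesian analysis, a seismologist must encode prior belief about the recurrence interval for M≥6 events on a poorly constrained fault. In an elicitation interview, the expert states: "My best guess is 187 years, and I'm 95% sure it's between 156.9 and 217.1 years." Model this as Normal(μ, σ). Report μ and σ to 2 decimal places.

μ = 187.00, σ = 15.36

A symmetric 95% interval runs μ ± z·σ with z = 1.96.
Half-width = 30.1, so σ = 30.1/1.96 = 15.36.
μ is the stated best guess, 187.00.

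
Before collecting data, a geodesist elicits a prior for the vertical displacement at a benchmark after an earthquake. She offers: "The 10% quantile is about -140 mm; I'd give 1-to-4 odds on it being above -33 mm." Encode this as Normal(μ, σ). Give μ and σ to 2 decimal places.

μ = -75.41, σ = 50.40

The p-quantile of Normal(μ,σ) is μ + z_p·σ, with z_{0.1} = -1.282 and z_{0.8} = 0.8416.
Eliminate σ: μ = (z₂·x₁ − z₁·x₂)/(z₂ − z₁) = (0.8416·-140 − (-1.282)·-33)/2.123 = -75.41.
Then σ = (x₂ − x₁)/(z₂ − z₁) = (-33 − -140)/2.123 = 50.40.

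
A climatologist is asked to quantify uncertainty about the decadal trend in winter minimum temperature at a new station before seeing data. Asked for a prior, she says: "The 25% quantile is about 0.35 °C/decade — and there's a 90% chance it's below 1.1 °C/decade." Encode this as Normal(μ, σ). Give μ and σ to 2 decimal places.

μ = 0.61, σ = 0.38

The p-quantile of Normal(μ,σ) is μ + z_p·σ, with z_{0.25} = -0.6745 and z_{0.9} = 1.282.
Eliminate σ: μ = (z₂·x₁ − z₁·x₂)/(z₂ − z₁) = (1.282·0.35 − (-0.6745)·1.1)/1.956 = 0.61.
Then σ = (x₂ − x₁)/(z₂ − z₁) = (1.1 − 0.35)/1.956 = 0.38.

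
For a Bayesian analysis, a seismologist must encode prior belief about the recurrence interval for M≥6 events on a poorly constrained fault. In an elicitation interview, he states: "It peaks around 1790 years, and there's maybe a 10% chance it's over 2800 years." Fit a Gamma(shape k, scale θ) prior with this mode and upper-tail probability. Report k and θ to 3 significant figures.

Gamma(k,θ) with k>1 has mode (k−1)θ, so θ = 1790/(k−1).
Need P(X < 2800) = 0.9 with θ tied to k this way. Start at k = 2, θ = 1790: P(X<2800) ≈ 0.463.
Too low — raise k to concentrate. Iterating converges to k ≈ 10.4.
Then θ = 1790/(10.4−1) ≈ 191.

k ≈ 10.4, θ ≈ 191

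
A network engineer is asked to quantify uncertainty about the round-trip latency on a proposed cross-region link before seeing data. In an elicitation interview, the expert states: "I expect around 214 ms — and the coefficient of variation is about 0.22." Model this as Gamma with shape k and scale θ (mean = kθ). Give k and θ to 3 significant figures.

For Gamma(k, scale θ): mean = kθ, variance = kθ², so CV = 1/√k.
CV = 0.22, hence k = 1/CV² = 20.7.
Then θ = mean/k = 214/20.7 = 10.4.

k ≈ 20.7, θ ≈ 10.4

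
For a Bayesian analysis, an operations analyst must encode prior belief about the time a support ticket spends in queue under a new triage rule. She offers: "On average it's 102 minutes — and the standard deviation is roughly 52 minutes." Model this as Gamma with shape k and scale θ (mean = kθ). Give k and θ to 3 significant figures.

For Gamma(k, scale θ): mean = kθ, variance = kθ², so CV = 1/√k.
CV = SD/mean = 52/102 = 0.5098, hence k = 1/CV² = 3.85.
Then θ = mean/k = 102/3.85 = 26.5.

k ≈ 3.85, θ ≈ 26.5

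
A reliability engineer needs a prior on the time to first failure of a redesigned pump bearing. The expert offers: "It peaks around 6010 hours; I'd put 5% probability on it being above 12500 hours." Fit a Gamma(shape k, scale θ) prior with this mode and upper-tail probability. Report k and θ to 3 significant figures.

Gamma(k,θ) with k>1 has mode (k−1)θ, so θ = 6010/(k−1).
Need P(X < 12500) = 0.95 with θ tied to k this way. Start at k = 2, θ = 6010: P(X<12500) ≈ 0.615.
Too low — raise k to concentrate. Iterating converges to k ≈ 6.15.
Then θ = 6010/(6.15−1) ≈ 1170.

k ≈ 6.15, θ ≈ 1170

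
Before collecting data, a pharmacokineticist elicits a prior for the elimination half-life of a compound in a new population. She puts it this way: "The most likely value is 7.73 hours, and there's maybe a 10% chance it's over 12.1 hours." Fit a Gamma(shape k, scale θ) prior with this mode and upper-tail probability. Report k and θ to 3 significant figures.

Gamma(k,θ) with k>1 has mode (k−1)θ, so θ = 7.73/(k−1).
Need P(X < 12.1) = 0.9 with θ tied to k this way. Start at k = 2, θ = 7.73: P(X<12.1) ≈ 0.464.
Too low — raise k to concentrate. Iterating converges to k ≈ 10.3.
Then θ = 7.73/(10.3−1) ≈ 0.829.

k ≈ 10.3, θ ≈ 0.829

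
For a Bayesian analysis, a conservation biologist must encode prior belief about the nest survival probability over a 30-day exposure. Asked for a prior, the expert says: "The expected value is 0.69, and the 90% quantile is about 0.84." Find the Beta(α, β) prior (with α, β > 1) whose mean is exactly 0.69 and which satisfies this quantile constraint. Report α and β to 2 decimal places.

With mean 0.69 fixed, write α = 0.69s, β = 0.31s where s = α+β.
Need P(θ < 0.84) = 0.9 under Beta(0.69s, 0.31s). Normal approximation: (q−m)/√(m(1−m)/s) ≈ z_{0.9} = 1.28, so s ≈ 0.69·0.31·(1.28)²/(0.84−0.69)² = 15.6.
At s = 15.6: P(θ<0.84) ≈ 0.916. Adjusting to match 0.9 gives s ≈ 13.77.
So α = 0.69·13.77 ≈ 9.50, β = 0.31·13.77 ≈ 4.27.

α ≈ 9.50, β ≈ 4.27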